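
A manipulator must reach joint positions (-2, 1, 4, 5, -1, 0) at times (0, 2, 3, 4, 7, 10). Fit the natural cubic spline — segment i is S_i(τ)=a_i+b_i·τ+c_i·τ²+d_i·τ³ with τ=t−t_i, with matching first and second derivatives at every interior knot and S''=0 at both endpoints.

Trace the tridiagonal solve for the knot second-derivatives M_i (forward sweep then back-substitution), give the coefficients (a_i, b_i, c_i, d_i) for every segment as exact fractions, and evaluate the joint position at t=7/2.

Δ: Δ0=3/2, Δ1=3, Δ2=1, Δ3=-2, Δ4=1/3
row 1: diag=6, rhs=9; c'=1/6, d'=3/2
row 2: denom=4−1·1/6=23/6; d'=(-12−1·3/2)/(23/6)=-81/23
row 3: denom=8−1·6/23=178/23; d'=(-18−1·-81/23)/(178/23)=-333/178
row 4: denom=12−3·69/178=1929/178; d'=(14−3·-333/178)/(1929/178)=3491/1929
back: M4=3491/1929
back: M3=-333/178−69/178·3491/1929=-1654/643
back: M2=-81/23−6/23·-1654/643=-1833/643
back: M1=3/2−1/6·-1833/643=1270/643
M: M0=0, M1=1270/643, M2=-1833/643, M3=-1654/643, M4=3491/1929, M5=0
seg 0: a=-2, c=M0/2=0, d=(M1−M0)/(6·2)=635/3858, b=Δ0−h0·(2M0+M1)/6=3247/3858
seg 1: a=1, c=M1/2=635/643, d=(M2−M1)/(6·1)=-3103/3858, b=Δ1−h1·(2M1+M2)/6=10867/3858
seg 2: a=4, c=M2/2=-1833/1286, d=(M3−M2)/(6·1)=179/3858, b=Δ2−h2·(2M2+M3)/6=4589/1929
seg 3: a=5, c=M3/2=-827/643, d=(M4−M3)/(6·3)=8453/34722, b=Δ3−h3·(2M3+M4)/6=-1283/3858
seg 4: a=-1, c=M4/2=3491/3858, d=(M5−M4)/(6·3)=-3491/34722, b=Δ4−h4·(2M4+M5)/6=-2848/1929
t_q=7/2 → seg 2, τ=1/2; S=4+4589/1929·τ+-1833/1286·τ²+179/3858·τ³=49783/10288

  seg 0: a=-2 b=3247/3858 c=0 d=635/3858
  seg 1: a=1 b=10867/3858 c=635/643 d=-3103/3858
  seg 2: a=4 b=4589/1929 c=-1833/1286 d=179/3858
  seg 3: a=5 b=-1283/3858 c=-827/643 d=8453/34722
  seg 4: a=-1 b=-2848/1929 c=3491/3858 d=-3491/34722
S(7/2) = 49783/10288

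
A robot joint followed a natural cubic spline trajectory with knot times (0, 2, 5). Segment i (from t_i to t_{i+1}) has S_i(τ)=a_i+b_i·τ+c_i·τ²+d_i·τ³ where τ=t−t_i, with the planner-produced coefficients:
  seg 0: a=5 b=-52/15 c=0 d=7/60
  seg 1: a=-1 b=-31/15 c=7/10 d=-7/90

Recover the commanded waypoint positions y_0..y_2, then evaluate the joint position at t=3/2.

y_0 = S_0(0) = a_0 = 5
y_1 = S_1(0) = a_1 = -1
y_2 = S_1(3) = -3
t_q=3/2 is in segment 0 (τ=3/2); S_0(τ)=31/160

y_0=5 y_1=-1 y_2=-3
S(3/2) = 31/160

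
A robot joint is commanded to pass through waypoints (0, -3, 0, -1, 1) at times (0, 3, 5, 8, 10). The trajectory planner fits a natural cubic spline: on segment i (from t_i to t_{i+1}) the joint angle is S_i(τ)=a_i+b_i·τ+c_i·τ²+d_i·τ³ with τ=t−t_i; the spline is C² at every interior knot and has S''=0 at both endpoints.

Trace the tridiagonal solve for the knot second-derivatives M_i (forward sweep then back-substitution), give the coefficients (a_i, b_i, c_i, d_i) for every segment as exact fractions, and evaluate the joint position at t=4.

  seg 0: a=0 b=-3373/1740 c=0 d=1633/15660
  seg 1: a=-3 b=763/870 c=1633/1740 d=-1091/3480
  seg 2: a=0 b=126/145 c=-82/87 d=707/3915
  seg 3: a=-1 b=13/145 c=99/145 d=-33/290
S(4) = -5213/3480

Δ: Δ0=-1, Δ1=3/2, Δ2=-1/3, Δ3=1
row 1: diag=10, rhs=15; c'=1/5, d'=3/2
row 2: denom=10−2·1/5=48/5; d'=(-11−2·3/2)/(48/5)=-35/24
row 3: denom=10−3·5/16=145/16; d'=(8−3·-35/24)/(145/16)=198/145
back: M3=198/145
back: M2=-35/24−5/16·198/145=-164/87
back: M1=3/2−1/5·-164/87=1633/870
M: M0=0, M1=1633/870, M2=-164/87, M3=198/145, M4=0
seg 0: a=0, c=M0/2=0, d=(M1−M0)/(6·3)=1633/15660, b=Δ0−h0·(2M0+M1)/6=-3373/1740
seg 1: a=-3, c=M1/2=1633/1740, d=(M2−M1)/(6·2)=-1091/3480, b=Δ1−h1·(2M1+M2)/6=763/870
seg 2: a=0, c=M2/2=-82/87, d=(M3−M2)/(6·3)=707/3915, b=Δ2−h2·(2M2+M3)/6=126/145
seg 3: a=-1, c=M3/2=99/145, d=(M4−M3)/(6·2)=-33/290, b=Δ3−h3·(2M3+M4)/6=13/145
t_q=4 → seg 1, τ=1; S=-3+763/870·τ+1633/1740·τ²+-1091/3480·τ³=-5213/3480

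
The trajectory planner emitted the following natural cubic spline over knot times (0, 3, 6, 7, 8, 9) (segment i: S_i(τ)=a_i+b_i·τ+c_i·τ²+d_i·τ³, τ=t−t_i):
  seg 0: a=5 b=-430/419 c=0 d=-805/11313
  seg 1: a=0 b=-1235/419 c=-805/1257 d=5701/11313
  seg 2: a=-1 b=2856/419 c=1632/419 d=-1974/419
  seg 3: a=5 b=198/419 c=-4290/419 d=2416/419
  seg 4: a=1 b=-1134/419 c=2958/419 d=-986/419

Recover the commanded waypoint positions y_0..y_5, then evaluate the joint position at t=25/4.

y_0=5 y_1=0 y_2=-1 y_3=5 y_4=1 y_5=3
S(25/4) = 11717/13408

y_0 = S_0(0) = a_0 = 5
y_1 = S_1(0) = a_1 = 0
y_2 = S_2(0) = a_2 = -1
y_3 = S_3(0) = a_3 = 5
y_4 = S_4(0) = a_4 = 1
y_5 = S_4(1) = 3
t_q=25/4 is in segment 2 (τ=1/4); S_2(τ)=11717/13408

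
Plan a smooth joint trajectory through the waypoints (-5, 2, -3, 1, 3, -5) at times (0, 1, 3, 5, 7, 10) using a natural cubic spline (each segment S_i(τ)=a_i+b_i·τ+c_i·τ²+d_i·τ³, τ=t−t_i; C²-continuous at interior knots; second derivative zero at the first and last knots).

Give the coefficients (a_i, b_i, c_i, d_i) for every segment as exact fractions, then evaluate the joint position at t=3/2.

Δ: Δ0=7, Δ1=-5/2, Δ2=2, Δ3=1, Δ4=-8/3
row 1: diag=6, rhs=-57; c'=1/3, d'=-19/2
row 2: denom=8−2·1/3=22/3; d'=(27−2·-19/2)/(22/3)=69/11
row 3: denom=8−2·3/11=82/11; d'=(-6−2·69/11)/(82/11)=-102/41
row 4: denom=10−2·11/41=388/41; d'=(-22−2·-102/41)/(388/41)=-349/194
back: M4=-349/194
back: M3=-102/41−11/41·-349/194=-389/194
back: M2=69/11−3/11·-389/194=1323/194
back: M1=-19/2−1/3·1323/194=-1142/97
M: M0=0, M1=-1142/97, M2=1323/194, M3=-389/194, M4=-349/194, M5=0
seg 0: a=-5, c=M0/2=0, d=(M1−M0)/(6·1)=-571/291, b=Δ0−h0·(2M0+M1)/6=2608/291
seg 1: a=2, c=M1/2=-571/97, d=(M2−M1)/(6·2)=3607/2328, b=Δ1−h1·(2M1+M2)/6=895/291
seg 2: a=-3, c=M2/2=1323/388, d=(M3−M2)/(6·2)=-214/291, b=Δ2−h2·(2M2+M3)/6=-1093/582
seg 3: a=1, c=M3/2=-389/388, d=(M4−M3)/(6·2)=5/291, b=Δ3−h3·(2M3+M4)/6=1709/582
seg 4: a=3, c=M4/2=-349/388, d=(M5−M4)/(6·3)=349/3492, b=Δ4−h4·(2M4+M5)/6=-505/582
t_q=3/2 → seg 1, τ=1/2; S=2+895/291·τ+-571/97·τ²+3607/2328·τ³=14029/6208

  seg 0: a=-5 b=2608/291 c=0 d=-571/291
  seg 1: a=2 b=895/291 c=-571/97 d=3607/2328
  seg 2: a=-3 b=-1093/582 c=1323/388 d=-214/291
  seg 3: a=1 b=1709/582 c=-389/388 d=5/291
  seg 4: a=3 b=-505/582 c=-349/388 d=349/3492
S(3/2) = 14029/6208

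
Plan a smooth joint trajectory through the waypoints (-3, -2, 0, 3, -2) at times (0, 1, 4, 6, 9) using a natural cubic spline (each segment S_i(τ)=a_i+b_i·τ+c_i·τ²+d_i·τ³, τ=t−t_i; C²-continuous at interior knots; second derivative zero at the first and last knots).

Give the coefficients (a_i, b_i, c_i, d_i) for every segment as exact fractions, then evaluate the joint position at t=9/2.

Δ: Δ0=1, Δ1=2/3, Δ2=3/2, Δ3=-5/3
row 1: diag=8, rhs=-2; c'=3/8, d'=-1/4
row 2: denom=10−3·3/8=71/8; d'=(5−3·-1/4)/(71/8)=46/71
row 3: denom=10−2·16/71=678/71; d'=(-19−2·46/71)/(678/71)=-1441/678
back: M3=-1441/678
back: M2=46/71−16/71·-1441/678=382/339
back: M1=-1/4−3/8·382/339=-76/113
M: M0=0, M1=-76/113, M2=382/339, M3=-1441/678, M4=0
seg 0: a=-3, c=M0/2=0, d=(M1−M0)/(6·1)=-38/339, b=Δ0−h0·(2M0+M1)/6=377/339
seg 1: a=-2, c=M1/2=-38/113, d=(M2−M1)/(6·3)=305/3051, b=Δ1−h1·(2M1+M2)/6=263/339
seg 2: a=0, c=M2/2=191/339, d=(M3−M2)/(6·2)=-245/904, b=Δ2−h2·(2M2+M3)/6=494/339
seg 3: a=3, c=M3/2=-1441/1356, d=(M4−M3)/(6·3)=1441/12204, b=Δ3−h3·(2M3+M4)/6=311/678
t_q=9/2 → seg 2, τ=1/2; S=0+494/339·τ+191/339·τ²+-245/904·τ³=6043/7232

  seg 0: a=-3 b=377/339 c=0 d=-38/339
  seg 1: a=-2 b=263/339 c=-38/113 d=305/3051
  seg 2: a=0 b=494/339 c=191/339 d=-245/904
  seg 3: a=3 b=311/678 c=-1441/1356 d=1441/12204
S(9/2) = 6043/7232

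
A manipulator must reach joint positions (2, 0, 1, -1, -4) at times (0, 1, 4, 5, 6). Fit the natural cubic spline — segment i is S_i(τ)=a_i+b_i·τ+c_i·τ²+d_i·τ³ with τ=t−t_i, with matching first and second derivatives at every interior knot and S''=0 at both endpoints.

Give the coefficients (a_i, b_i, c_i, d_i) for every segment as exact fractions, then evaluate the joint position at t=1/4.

  seg 0: a=2 b=-391/159 c=0 d=73/159
  seg 1: a=0 b=-172/159 c=73/53 d=-16/53
  seg 2: a=1 b=-154/159 c=-71/53 d=49/159
  seg 3: a=-1 b=-433/159 c=-22/53 d=22/159
S(1/4) = 4723/3392

Δ: Δ0=-2, Δ1=1/3, Δ2=-2, Δ3=-3
row 1: diag=8, rhs=14; c'=3/8, d'=7/4
row 2: denom=8−3·3/8=55/8; d'=(-14−3·7/4)/(55/8)=-14/5
row 3: denom=4−1·8/55=212/55; d'=(-6−1·-14/5)/(212/55)=-44/53
back: M3=-44/53
back: M2=-14/5−8/55·-44/53=-142/53
back: M1=7/4−3/8·-142/53=146/53
M: M0=0, M1=146/53, M2=-142/53, M3=-44/53, M4=0
seg 0: a=2, c=M0/2=0, d=(M1−M0)/(6·1)=73/159, b=Δ0−h0·(2M0+M1)/6=-391/159
seg 1: a=0, c=M1/2=73/53, d=(M2−M1)/(6·3)=-16/53, b=Δ1−h1·(2M1+M2)/6=-172/159
seg 2: a=1, c=M2/2=-71/53, d=(M3−M2)/(6·1)=49/159, b=Δ2−h2·(2M2+M3)/6=-154/159
seg 3: a=-1, c=M3/2=-22/53, d=(M4−M3)/(6·1)=22/159, b=Δ3−h3·(2M3+M4)/6=-433/159
t_q=1/4 → seg 0, τ=1/4; S=2+-391/159·τ+0·τ²+73/159·τ³=4723/3392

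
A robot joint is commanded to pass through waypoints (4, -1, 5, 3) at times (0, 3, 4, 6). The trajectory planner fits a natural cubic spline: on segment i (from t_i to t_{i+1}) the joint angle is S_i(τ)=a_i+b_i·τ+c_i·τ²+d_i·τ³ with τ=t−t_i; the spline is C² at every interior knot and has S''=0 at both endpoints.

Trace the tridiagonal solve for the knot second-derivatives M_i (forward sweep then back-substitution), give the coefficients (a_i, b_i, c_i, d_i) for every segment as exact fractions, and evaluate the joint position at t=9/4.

  seg 0: a=4 b=-712/141 c=0 d=53/141
  seg 1: a=-1 b=719/141 c=159/47 d=-350/141
  seg 2: a=5 b=623/141 c=-191/47 d=191/282
S(9/4) = -9265/3008

Δ: Δ0=-5/3, Δ1=6, Δ2=-1
row 1: diag=8, rhs=46; c'=1/8, d'=23/4
row 2: denom=6−1·1/8=47/8; d'=(-42−1·23/4)/(47/8)=-382/47
back: M2=-382/47
back: M1=23/4−1/8·-382/47=318/47
M: M0=0, M1=318/47, M2=-382/47, M3=0
seg 0: a=4, c=M0/2=0, d=(M1−M0)/(6·3)=53/141, b=Δ0−h0·(2M0+M1)/6=-712/141
seg 1: a=-1, c=M1/2=159/47, d=(M2−M1)/(6·1)=-350/141, b=Δ1−h1·(2M1+M2)/6=719/141
seg 2: a=5, c=M2/2=-191/47, d=(M3−M2)/(6·2)=191/282, b=Δ2−h2·(2M2+M3)/6=623/141
t_q=9/4 → seg 0, τ=9/4; S=4+-712/141·τ+0·τ²+53/141·τ³=-9265/3008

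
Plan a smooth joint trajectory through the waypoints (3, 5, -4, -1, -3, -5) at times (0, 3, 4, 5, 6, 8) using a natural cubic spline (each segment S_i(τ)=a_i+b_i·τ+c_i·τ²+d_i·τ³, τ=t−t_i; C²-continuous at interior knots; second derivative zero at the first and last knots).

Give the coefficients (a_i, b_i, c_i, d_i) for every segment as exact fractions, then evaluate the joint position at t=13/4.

Δ: Δ0=2/3, Δ1=-9, Δ2=3, Δ3=-2, Δ4=-1
row 1: diag=8, rhs=-58; c'=1/8, d'=-29/4
row 2: denom=4−1·1/8=31/8; d'=(72−1·-29/4)/(31/8)=634/31
row 3: denom=4−1·8/31=116/31; d'=(-30−1·634/31)/(116/31)=-391/29
row 4: denom=6−1·31/116=665/116; d'=(6−1·-391/29)/(665/116)=452/133
back: M4=452/133
back: M3=-391/29−31/116·452/133=-1914/133
back: M2=634/31−8/31·-1914/133=3214/133
back: M1=-29/4−1/8·3214/133=-1366/133
M: M0=0, M1=-1366/133, M2=3214/133, M3=-1914/133, M4=452/133, M5=0
seg 0: a=3, c=M0/2=0, d=(M1−M0)/(6·3)=-683/1197, b=Δ0−h0·(2M0+M1)/6=2315/399
seg 1: a=5, c=M1/2=-683/133, d=(M2−M1)/(6·1)=2290/399, b=Δ1−h1·(2M1+M2)/6=-3832/399
seg 2: a=-4, c=M2/2=1607/133, d=(M3−M2)/(6·1)=-2564/399, b=Δ2−h2·(2M2+M3)/6=-1060/399
seg 3: a=-1, c=M3/2=-957/133, d=(M4−M3)/(6·1)=169/57, b=Δ3−h3·(2M3+M4)/6=890/399
seg 4: a=-3, c=M4/2=226/133, d=(M5−M4)/(6·2)=-113/399, b=Δ4−h4·(2M4+M5)/6=-1303/399
t_q=13/4 → seg 1, τ=1/4; S=5+-3832/399·τ+-683/133·τ²+2290/399·τ³=10077/4256

  seg 0: a=3 b=2315/399 c=0 d=-683/1197
  seg 1: a=5 b=-3832/399 c=-683/133 d=2290/399
  seg 2: a=-4 b=-1060/399 c=1607/133 d=-2564/399
  seg 3: a=-1 b=890/399 c=-957/133 d=169/57
  seg 4: a=-3 b=-1303/399 c=226/133 d=-113/399
S(13/4) = 10077/4256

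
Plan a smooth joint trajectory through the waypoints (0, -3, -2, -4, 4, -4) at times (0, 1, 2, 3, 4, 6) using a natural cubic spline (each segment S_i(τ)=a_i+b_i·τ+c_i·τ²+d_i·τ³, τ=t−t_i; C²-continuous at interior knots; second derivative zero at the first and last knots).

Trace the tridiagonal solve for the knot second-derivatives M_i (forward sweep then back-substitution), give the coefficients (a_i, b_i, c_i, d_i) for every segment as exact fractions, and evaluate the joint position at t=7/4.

  seg 0: a=0 b=-1448/321 c=0 d=485/321
  seg 1: a=-3 b=7/321 c=485/107 d=-1141/321
  seg 2: a=-2 b=-506/321 c=-656/107 d=1832/321
  seg 3: a=-4 b=1054/321 c=1176/107 d=-2014/321
  seg 4: a=4 b=2068/321 c=-838/107 d=419/321
S(7/4) = -13241/6848

Δ: Δ0=-3, Δ1=1, Δ2=-2, Δ3=8, Δ4=-4
row 1: diag=4, rhs=24; c'=1/4, d'=6
row 2: denom=4−1·1/4=15/4; d'=(-18−1·6)/(15/4)=-32/5
row 3: denom=4−1·4/15=56/15; d'=(60−1·-32/5)/(56/15)=249/14
row 4: denom=6−1·15/56=321/56; d'=(-72−1·249/14)/(321/56)=-1676/107
back: M4=-1676/107
back: M3=249/14−15/56·-1676/107=2352/107
back: M2=-32/5−4/15·2352/107=-1312/107
back: M1=6−1/4·-1312/107=970/107
M: M0=0, M1=970/107, M2=-1312/107, M3=2352/107, M4=-1676/107, M5=0
seg 0: a=0, c=M0/2=0, d=(M1−M0)/(6·1)=485/321, b=Δ0−h0·(2M0+M1)/6=-1448/321
seg 1: a=-3, c=M1/2=485/107, d=(M2−M1)/(6·1)=-1141/321, b=Δ1−h1·(2M1+M2)/6=7/321
seg 2: a=-2, c=M2/2=-656/107, d=(M3−M2)/(6·1)=1832/321, b=Δ2−h2·(2M2+M3)/6=-506/321
seg 3: a=-4, c=M3/2=1176/107, d=(M4−M3)/(6·1)=-2014/321, b=Δ3−h3·(2M3+M4)/6=1054/321
seg 4: a=4, c=M4/2=-838/107, d=(M5−M4)/(6·2)=419/321, b=Δ4−h4·(2M4+M5)/6=2068/321
t_q=7/4 → seg 1, τ=3/4; S=-3+7/321·τ+485/107·τ²+-1141/321·τ³=-13241/6848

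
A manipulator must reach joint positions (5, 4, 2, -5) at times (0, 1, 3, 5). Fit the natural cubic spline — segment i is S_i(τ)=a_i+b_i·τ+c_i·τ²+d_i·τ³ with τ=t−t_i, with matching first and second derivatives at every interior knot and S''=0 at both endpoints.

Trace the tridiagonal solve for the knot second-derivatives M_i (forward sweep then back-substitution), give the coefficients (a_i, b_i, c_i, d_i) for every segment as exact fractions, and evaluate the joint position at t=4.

  seg 0: a=5 b=-49/44 c=0 d=5/44
  seg 1: a=4 b=-17/22 c=15/44 d=-5/22
  seg 2: a=2 b=-47/22 c=-45/44 d=15/88
S(4) = -87/88

Δ: Δ0=-1, Δ1=-1, Δ2=-7/2
row 1: diag=6, rhs=0; c'=1/3, d'=0
row 2: denom=8−2·1/3=22/3; d'=(-15−2·0)/(22/3)=-45/22
back: M2=-45/22
back: M1=0−1/3·-45/22=15/22
M: M0=0, M1=15/22, M2=-45/22, M3=0
seg 0: a=5, c=M0/2=0, d=(M1−M0)/(6·1)=5/44, b=Δ0−h0·(2M0+M1)/6=-49/44
seg 1: a=4, c=M1/2=15/44, d=(M2−M1)/(6·2)=-5/22, b=Δ1−h1·(2M1+M2)/6=-17/22
seg 2: a=2, c=M2/2=-45/44, d=(M3−M2)/(6·2)=15/88, b=Δ2−h2·(2M2+M3)/6=-47/22
t_q=4 → seg 2, τ=1; S=2+-47/22·τ+-45/44·τ²+15/88·τ³=-87/88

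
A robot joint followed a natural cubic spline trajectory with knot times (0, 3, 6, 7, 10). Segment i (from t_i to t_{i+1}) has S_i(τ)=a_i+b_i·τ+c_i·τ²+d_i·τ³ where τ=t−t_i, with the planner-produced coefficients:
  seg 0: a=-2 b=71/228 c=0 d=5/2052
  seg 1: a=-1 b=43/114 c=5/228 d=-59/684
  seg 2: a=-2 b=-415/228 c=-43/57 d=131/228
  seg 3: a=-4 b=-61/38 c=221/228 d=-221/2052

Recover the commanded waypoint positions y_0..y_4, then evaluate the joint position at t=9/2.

y_0 = S_0(0) = a_0 = -2
y_1 = S_1(0) = a_1 = -1
y_2 = S_2(0) = a_2 = -2
y_3 = S_3(0) = a_3 = -4
y_4 = S_3(3) = -3
t_q=9/2 is in segment 1 (τ=3/2); S_1(τ)=-411/608

y_0=-2 y_1=-1 y_2=-2 y_3=-4 y_4=-3
S(9/2) = -411/608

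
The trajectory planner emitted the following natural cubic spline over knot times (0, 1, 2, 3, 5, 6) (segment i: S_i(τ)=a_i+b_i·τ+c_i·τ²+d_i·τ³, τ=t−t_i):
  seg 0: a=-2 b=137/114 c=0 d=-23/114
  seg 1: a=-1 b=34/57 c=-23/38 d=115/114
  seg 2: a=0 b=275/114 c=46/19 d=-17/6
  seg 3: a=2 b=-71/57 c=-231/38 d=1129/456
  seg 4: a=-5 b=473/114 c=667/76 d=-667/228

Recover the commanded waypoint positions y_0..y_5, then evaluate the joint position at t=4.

y_0=-2 y_1=-1 y_2=0 y_3=2 y_4=-5 y_5=5
S(4) = -433/152

y_0 = S_0(0) = a_0 = -2
y_1 = S_1(0) = a_1 = -1
y_2 = S_2(0) = a_2 = 0
y_3 = S_3(0) = a_3 = 2
y_4 = S_4(0) = a_4 = -5
y_5 = S_4(1) = 5
t_q=4 is in segment 3 (τ=1); S_3(τ)=-433/152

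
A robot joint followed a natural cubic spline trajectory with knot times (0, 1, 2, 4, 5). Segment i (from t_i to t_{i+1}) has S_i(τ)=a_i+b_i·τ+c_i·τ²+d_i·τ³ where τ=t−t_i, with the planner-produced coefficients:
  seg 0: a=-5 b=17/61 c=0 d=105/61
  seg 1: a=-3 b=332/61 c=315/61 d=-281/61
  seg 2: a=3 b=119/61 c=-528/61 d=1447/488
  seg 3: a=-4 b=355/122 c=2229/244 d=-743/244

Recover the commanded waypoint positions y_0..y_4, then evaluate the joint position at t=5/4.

y_0=-5 y_1=-3 y_2=3 y_3=-4 y_4=5
S(5/4) = -5421/3904

y_0 = S_0(0) = a_0 = -5
y_1 = S_1(0) = a_1 = -3
y_2 = S_2(0) = a_2 = 3
y_3 = S_3(0) = a_3 = -4
y_4 = S_3(1) = 5
t_q=5/4 is in segment 1 (τ=1/4); S_1(τ)=-5421/3904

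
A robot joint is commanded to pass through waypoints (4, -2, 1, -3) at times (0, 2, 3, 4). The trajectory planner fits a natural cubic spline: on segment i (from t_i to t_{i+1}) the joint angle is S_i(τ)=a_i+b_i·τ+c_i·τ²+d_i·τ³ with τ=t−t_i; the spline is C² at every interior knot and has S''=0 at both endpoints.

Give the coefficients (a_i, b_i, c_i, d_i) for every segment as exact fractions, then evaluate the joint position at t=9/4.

  seg 0: a=4 b=-131/23 c=0 d=31/46
  seg 1: a=-2 b=55/23 c=93/23 d=-79/23
  seg 2: a=1 b=4/23 c=-144/23 d=48/23
S(9/4) = -77/64

Δ: Δ0=-3, Δ1=3, Δ2=-4
row 1: diag=6, rhs=36; c'=1/6, d'=6
row 2: denom=4−1·1/6=23/6; d'=(-42−1·6)/(23/6)=-288/23
back: M2=-288/23
back: M1=6−1/6·-288/23=186/23
M: M0=0, M1=186/23, M2=-288/23, M3=0
seg 0: a=4, c=M0/2=0, d=(M1−M0)/(6·2)=31/46, b=Δ0−h0·(2M0+M1)/6=-131/23
seg 1: a=-2, c=M1/2=93/23, d=(M2−M1)/(6·1)=-79/23, b=Δ1−h1·(2M1+M2)/6=55/23
seg 2: a=1, c=M2/2=-144/23, d=(M3−M2)/(6·1)=48/23, b=Δ2−h2·(2M2+M3)/6=4/23
t_q=9/4 → seg 1, τ=1/4; S=-2+55/23·τ+93/23·τ²+-79/23·τ³=-77/64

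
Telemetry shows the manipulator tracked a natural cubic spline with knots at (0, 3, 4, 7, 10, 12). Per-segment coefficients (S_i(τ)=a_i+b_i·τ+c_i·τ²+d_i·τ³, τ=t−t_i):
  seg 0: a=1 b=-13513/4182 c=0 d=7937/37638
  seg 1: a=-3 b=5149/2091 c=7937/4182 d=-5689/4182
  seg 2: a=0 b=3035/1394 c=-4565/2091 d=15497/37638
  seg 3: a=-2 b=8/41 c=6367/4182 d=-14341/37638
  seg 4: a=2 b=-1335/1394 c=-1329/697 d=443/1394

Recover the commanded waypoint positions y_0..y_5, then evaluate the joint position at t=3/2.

y_0=1 y_1=-3 y_2=0 y_3=-2 y_4=2 y_5=-5
S(3/2) = -34963/11152

y_0 = S_0(0) = a_0 = 1
y_1 = S_1(0) = a_1 = -3
y_2 = S_2(0) = a_2 = 0
y_3 = S_3(0) = a_3 = -2
y_4 = S_4(0) = a_4 = 2
y_5 = S_4(2) = -5
t_q=3/2 is in segment 0 (τ=3/2); S_0(τ)=-34963/11152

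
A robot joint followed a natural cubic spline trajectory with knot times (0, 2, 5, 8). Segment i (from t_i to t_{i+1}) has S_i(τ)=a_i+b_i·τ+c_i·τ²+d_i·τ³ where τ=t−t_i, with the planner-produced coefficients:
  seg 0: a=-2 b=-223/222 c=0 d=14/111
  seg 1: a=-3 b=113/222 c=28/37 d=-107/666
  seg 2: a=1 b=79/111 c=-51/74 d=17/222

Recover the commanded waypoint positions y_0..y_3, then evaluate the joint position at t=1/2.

y_0=-2 y_1=-3 y_2=1 y_3=-1
S(1/2) = -92/37

y_0 = S_0(0) = a_0 = -2
y_1 = S_1(0) = a_1 = -3
y_2 = S_2(0) = a_2 = 1
y_3 = S_2(3) = -1
t_q=1/2 is in segment 0 (τ=1/2); S_0(τ)=-92/37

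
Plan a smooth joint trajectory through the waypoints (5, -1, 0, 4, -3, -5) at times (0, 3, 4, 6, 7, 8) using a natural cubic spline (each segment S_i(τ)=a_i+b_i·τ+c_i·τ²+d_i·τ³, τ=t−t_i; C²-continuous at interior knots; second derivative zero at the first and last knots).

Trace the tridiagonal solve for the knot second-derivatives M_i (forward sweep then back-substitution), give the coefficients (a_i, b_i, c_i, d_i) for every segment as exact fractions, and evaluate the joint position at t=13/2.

Δ: Δ0=-2, Δ1=1, Δ2=2, Δ3=-7, Δ4=-2
row 1: diag=8, rhs=18; c'=1/8, d'=9/4
row 2: denom=6−1·1/8=47/8; d'=(6−1·9/4)/(47/8)=30/47
row 3: denom=6−2·16/47=250/47; d'=(-54−2·30/47)/(250/47)=-1299/125
row 4: denom=4−1·47/250=953/250; d'=(30−1·-1299/125)/(953/250)=10098/953
back: M4=10098/953
back: M3=-1299/125−47/250·10098/953=-11802/953
back: M2=30/47−16/47·-11802/953=4626/953
back: M1=9/4−1/8·4626/953=1566/953
M: M0=0, M1=1566/953, M2=4626/953, M3=-11802/953, M4=10098/953, M5=0
seg 0: a=5, c=M0/2=0, d=(M1−M0)/(6·3)=87/953, b=Δ0−h0·(2M0+M1)/6=-2689/953
seg 1: a=-1, c=M1/2=783/953, d=(M2−M1)/(6·1)=510/953, b=Δ1−h1·(2M1+M2)/6=-340/953
seg 2: a=0, c=M2/2=2313/953, d=(M3−M2)/(6·2)=-1369/953, b=Δ2−h2·(2M2+M3)/6=2756/953
seg 3: a=4, c=M3/2=-5901/953, d=(M4−M3)/(6·1)=3650/953, b=Δ3−h3·(2M3+M4)/6=-4420/953
seg 4: a=-3, c=M4/2=5049/953, d=(M5−M4)/(6·1)=-1683/953, b=Δ4−h4·(2M4+M5)/6=-5272/953
t_q=13/2 → seg 3, τ=1/2; S=4+-4420/953·τ+-5901/953·τ²+3650/953·τ³=583/953

  seg 0: a=5 b=-2689/953 c=0 d=87/953
  seg 1: a=-1 b=-340/953 c=783/953 d=510/953
  seg 2: a=0 b=2756/953 c=2313/953 d=-1369/953
  seg 3: a=4 b=-4420/953 c=-5901/953 d=3650/953
  seg 4: a=-3 b=-5272/953 c=5049/953 d=-1683/953
S(13/2) = 583/953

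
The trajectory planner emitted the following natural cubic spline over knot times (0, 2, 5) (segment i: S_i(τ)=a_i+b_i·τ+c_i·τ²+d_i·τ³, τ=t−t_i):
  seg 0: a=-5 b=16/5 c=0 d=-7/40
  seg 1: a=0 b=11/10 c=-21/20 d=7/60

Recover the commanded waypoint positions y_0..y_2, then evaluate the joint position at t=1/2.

y_0=-5 y_1=0 y_2=-3
S(1/2) = -219/64

y_0 = S_0(0) = a_0 = -5
y_1 = S_1(0) = a_1 = 0
y_2 = S_1(3) = -3
t_q=1/2 is in segment 0 (τ=1/2); S_0(τ)=-219/64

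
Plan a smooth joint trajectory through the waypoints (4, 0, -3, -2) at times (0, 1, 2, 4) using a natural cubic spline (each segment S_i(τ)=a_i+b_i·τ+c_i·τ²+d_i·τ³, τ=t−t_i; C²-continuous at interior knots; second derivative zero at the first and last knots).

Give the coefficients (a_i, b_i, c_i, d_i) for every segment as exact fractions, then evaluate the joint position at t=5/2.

Δ: Δ0=-4, Δ1=-3, Δ2=1/2
row 1: diag=4, rhs=6; c'=1/4, d'=3/2
row 2: denom=6−1·1/4=23/4; d'=(21−1·3/2)/(23/4)=78/23
back: M2=78/23
back: M1=3/2−1/4·78/23=15/23
M: M0=0, M1=15/23, M2=78/23, M3=0
seg 0: a=4, c=M0/2=0, d=(M1−M0)/(6·1)=5/46, b=Δ0−h0·(2M0+M1)/6=-189/46
seg 1: a=0, c=M1/2=15/46, d=(M2−M1)/(6·1)=21/46, b=Δ1−h1·(2M1+M2)/6=-87/23
seg 2: a=-3, c=M2/2=39/23, d=(M3−M2)/(6·2)=-13/46, b=Δ2−h2·(2M2+M3)/6=-81/46
t_q=5/2 → seg 2, τ=1/2; S=-3+-81/46·τ+39/23·τ²+-13/46·τ³=-1285/368

  seg 0: a=4 b=-189/46 c=0 d=5/46
  seg 1: a=0 b=-87/23 c=15/46 d=21/46
  seg 2: a=-3 b=-81/46 c=39/23 d=-13/46
S(5/2) = -1285/368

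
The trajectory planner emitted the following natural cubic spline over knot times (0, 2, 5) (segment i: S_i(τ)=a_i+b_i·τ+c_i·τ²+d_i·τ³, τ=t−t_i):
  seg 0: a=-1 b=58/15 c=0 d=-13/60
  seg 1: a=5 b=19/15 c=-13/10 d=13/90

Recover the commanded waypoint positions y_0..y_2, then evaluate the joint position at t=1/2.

y_0 = S_0(0) = a_0 = -1
y_1 = S_1(0) = a_1 = 5
y_2 = S_1(3) = 1
t_q=1/2 is in segment 0 (τ=1/2); S_0(τ)=29/32

y_0=-1 y_1=5 y_2=1
S(1/2) = 29/32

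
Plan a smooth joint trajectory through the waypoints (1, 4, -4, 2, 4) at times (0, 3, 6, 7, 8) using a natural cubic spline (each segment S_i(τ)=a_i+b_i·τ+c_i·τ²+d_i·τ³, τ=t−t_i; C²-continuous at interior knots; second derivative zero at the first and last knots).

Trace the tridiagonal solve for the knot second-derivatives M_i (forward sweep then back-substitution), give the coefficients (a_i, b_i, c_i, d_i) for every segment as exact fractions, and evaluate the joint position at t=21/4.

Δ: Δ0=1, Δ1=-8/3, Δ2=6, Δ3=2
row 1: diag=12, rhs=-22; c'=1/4, d'=-11/6
row 2: denom=8−3·1/4=29/4; d'=(52−3·-11/6)/(29/4)=230/29
row 3: denom=4−1·4/29=112/29; d'=(-24−1·230/29)/(112/29)=-463/56
back: M3=-463/56
back: M2=230/29−4/29·-463/56=127/14
back: M1=-11/6−1/4·127/14=-689/168
M: M0=0, M1=-689/168, M2=127/14, M3=-463/56, M4=0
seg 0: a=1, c=M0/2=0, d=(M1−M0)/(6·3)=-689/3024, b=Δ0−h0·(2M0+M1)/6=1025/336
seg 1: a=4, c=M1/2=-689/336, d=(M2−M1)/(6·3)=2213/3024, b=Δ1−h1·(2M1+M2)/6=-521/168
seg 2: a=-4, c=M2/2=127/28, d=(M3−M2)/(6·1)=-971/336, b=Δ2−h2·(2M2+M3)/6=209/48
seg 3: a=2, c=M3/2=-463/112, d=(M4−M3)/(6·1)=463/336, b=Δ3−h3·(2M3+M4)/6=799/168
t_q=21/4 → seg 1, τ=9/4; S=4+-521/168·τ+-689/336·τ²+2213/3024·τ³=-36005/7168

  seg 0: a=1 b=1025/336 c=0 d=-689/3024
  seg 1: a=4 b=-521/168 c=-689/336 d=2213/3024
  seg 2: a=-4 b=209/48 c=127/28 d=-971/336
  seg 3: a=2 b=799/168 c=-463/112 d=463/336
S(21/4) = -36005/7168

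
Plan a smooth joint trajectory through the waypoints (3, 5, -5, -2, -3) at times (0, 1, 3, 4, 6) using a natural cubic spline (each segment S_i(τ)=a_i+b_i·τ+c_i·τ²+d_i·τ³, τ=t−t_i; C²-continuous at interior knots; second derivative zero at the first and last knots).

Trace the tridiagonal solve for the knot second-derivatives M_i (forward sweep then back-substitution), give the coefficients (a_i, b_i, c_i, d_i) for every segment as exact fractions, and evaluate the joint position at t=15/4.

Δ: Δ0=2, Δ1=-5, Δ2=3, Δ3=-1/2
row 1: diag=6, rhs=-42; c'=1/3, d'=-7
row 2: denom=6−2·1/3=16/3; d'=(48−2·-7)/(16/3)=93/8
row 3: denom=6−1·3/16=93/16; d'=(-21−1·93/8)/(93/16)=-174/31
back: M3=-174/31
back: M2=93/8−3/16·-174/31=393/31
back: M1=-7−1/3·393/31=-348/31
M: M0=0, M1=-348/31, M2=393/31, M3=-174/31, M4=0
seg 0: a=3, c=M0/2=0, d=(M1−M0)/(6·1)=-58/31, b=Δ0−h0·(2M0+M1)/6=120/31
seg 1: a=5, c=M1/2=-174/31, d=(M2−M1)/(6·2)=247/124, b=Δ1−h1·(2M1+M2)/6=-54/31
seg 2: a=-5, c=M2/2=393/62, d=(M3−M2)/(6·1)=-189/62, b=Δ2−h2·(2M2+M3)/6=-9/31
seg 3: a=-2, c=M3/2=-87/31, d=(M4−M3)/(6·2)=29/62, b=Δ3−h3·(2M3+M4)/6=201/62
t_q=15/4 → seg 2, τ=3/4; S=-5+-9/31·τ+393/62·τ²+-189/62·τ³=-11659/3968

  seg 0: a=3 b=120/31 c=0 d=-58/31
  seg 1: a=5 b=-54/31 c=-174/31 d=247/124
  seg 2: a=-5 b=-9/31 c=393/62 d=-189/62
  seg 3: a=-2 b=201/62 c=-87/31 d=29/62
S(15/4) = -11659/3968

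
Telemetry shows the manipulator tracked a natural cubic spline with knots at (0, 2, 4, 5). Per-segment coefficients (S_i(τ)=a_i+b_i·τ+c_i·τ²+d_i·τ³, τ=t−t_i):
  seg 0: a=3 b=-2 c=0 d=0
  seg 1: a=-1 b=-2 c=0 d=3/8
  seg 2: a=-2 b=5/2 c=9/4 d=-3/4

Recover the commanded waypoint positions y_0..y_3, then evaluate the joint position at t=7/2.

y_0 = S_0(0) = a_0 = 3
y_1 = S_1(0) = a_1 = -1
y_2 = S_2(0) = a_2 = -2
y_3 = S_2(1) = 2
t_q=7/2 is in segment 1 (τ=3/2); S_1(τ)=-175/64

y_0=3 y_1=-1 y_2=-2 y_3=2
S(7/2) = -175/64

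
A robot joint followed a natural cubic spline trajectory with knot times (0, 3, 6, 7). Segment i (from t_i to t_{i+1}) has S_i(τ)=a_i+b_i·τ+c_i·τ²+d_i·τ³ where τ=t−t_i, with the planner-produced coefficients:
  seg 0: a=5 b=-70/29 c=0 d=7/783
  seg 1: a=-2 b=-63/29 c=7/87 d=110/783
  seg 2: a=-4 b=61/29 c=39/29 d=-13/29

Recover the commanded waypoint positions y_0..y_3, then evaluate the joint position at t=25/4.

y_0 = S_0(0) = a_0 = 5
y_1 = S_1(0) = a_1 = -2
y_2 = S_2(0) = a_2 = -4
y_3 = S_2(1) = -1
t_q=25/4 is in segment 2 (τ=1/4); S_2(τ)=-6305/1856

y_0=5 y_1=-2 y_2=-4 y_3=-1
S(25/4) = -6305/1856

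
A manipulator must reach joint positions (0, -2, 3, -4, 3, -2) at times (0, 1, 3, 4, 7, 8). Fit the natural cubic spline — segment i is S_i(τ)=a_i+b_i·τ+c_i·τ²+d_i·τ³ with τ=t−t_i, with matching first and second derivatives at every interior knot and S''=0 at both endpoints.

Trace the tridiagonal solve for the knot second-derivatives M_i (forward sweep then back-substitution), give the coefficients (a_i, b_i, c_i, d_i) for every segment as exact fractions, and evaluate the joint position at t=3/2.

  seg 0: a=0 b=-9167/2568 c=0 d=4031/2568
  seg 1: a=-2 b=1463/1284 c=4031/856 d=-5173/2568
  seg 2: a=3 b=-5389/1284 c=-6315/856 d=11747/2568
  seg 3: a=-4 b=-13427/2568 c=679/107 d=-9823/7704
  seg 4: a=3 b=-2029/1284 c=-4391/856 d=4391/2568
S(3/2) = -3457/6848

Δ: Δ0=-2, Δ1=5/2, Δ2=-7, Δ3=7/3, Δ4=-5
row 1: diag=6, rhs=27; c'=1/3, d'=9/2
row 2: denom=6−2·1/3=16/3; d'=(-57−2·9/2)/(16/3)=-99/8
row 3: denom=8−1·3/16=125/16; d'=(56−1·-99/8)/(125/16)=1094/125
row 4: denom=8−3·48/125=856/125; d'=(-44−3·1094/125)/(856/125)=-4391/428
back: M4=-4391/428
back: M3=1094/125−48/125·-4391/428=1358/107
back: M2=-99/8−3/16·1358/107=-6315/428
back: M1=9/2−1/3·-6315/428=4031/428
M: M0=0, M1=4031/428, M2=-6315/428, M3=1358/107, M4=-4391/428, M5=0
seg 0: a=0, c=M0/2=0, d=(M1−M0)/(6·1)=4031/2568, b=Δ0−h0·(2M0+M1)/6=-9167/2568
seg 1: a=-2, c=M1/2=4031/856, d=(M2−M1)/(6·2)=-5173/2568, b=Δ1−h1·(2M1+M2)/6=1463/1284
seg 2: a=3, c=M2/2=-6315/856, d=(M3−M2)/(6·1)=11747/2568, b=Δ2−h2·(2M2+M3)/6=-5389/1284
seg 3: a=-4, c=M3/2=679/107, d=(M4−M3)/(6·3)=-9823/7704, b=Δ3−h3·(2M3+M4)/6=-13427/2568
seg 4: a=3, c=M4/2=-4391/856, d=(M5−M4)/(6·1)=4391/2568, b=Δ4−h4·(2M4+M5)/6=-2029/1284
t_q=3/2 → seg 1, τ=1/2; S=-2+1463/1284·τ+4031/856·τ²+-5173/2568·τ³=-3457/6848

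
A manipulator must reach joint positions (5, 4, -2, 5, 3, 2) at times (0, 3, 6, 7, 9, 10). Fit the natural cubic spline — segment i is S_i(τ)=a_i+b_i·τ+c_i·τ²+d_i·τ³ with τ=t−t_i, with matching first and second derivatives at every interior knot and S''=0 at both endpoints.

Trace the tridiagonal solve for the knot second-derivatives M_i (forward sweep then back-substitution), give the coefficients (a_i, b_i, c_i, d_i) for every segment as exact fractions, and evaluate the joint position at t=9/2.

  seg 0: a=5 b=1685/1356 c=0 d=-2137/12204
  seg 1: a=4 b=-2363/678 c=-2137/1356 d=8425/12204
  seg 2: a=-2 b=7727/1356 c=524/113 d=-4523/1356
  seg 3: a=5 b=3367/678 c=-2427/452 d=809/678
  seg 4: a=3 b=-1487/678 c=809/452 d=-809/1356
S(9/2) = -8837/3616

Δ: Δ0=-1/3, Δ1=-2, Δ2=7, Δ3=-1, Δ4=-1
row 1: diag=12, rhs=-10; c'=1/4, d'=-5/6
row 2: denom=8−3·1/4=29/4; d'=(54−3·-5/6)/(29/4)=226/29
row 3: denom=6−1·4/29=170/29; d'=(-48−1·226/29)/(170/29)=-809/85
row 4: denom=6−2·29/85=452/85; d'=(0−2·-809/85)/(452/85)=809/226
back: M4=809/226
back: M3=-809/85−29/85·809/226=-2427/226
back: M2=226/29−4/29·-2427/226=1048/113
back: M1=-5/6−1/4·1048/113=-2137/678
M: M0=0, M1=-2137/678, M2=1048/113, M3=-2427/226, M4=809/226, M5=0
seg 0: a=5, c=M0/2=0, d=(M1−M0)/(6·3)=-2137/12204, b=Δ0−h0·(2M0+M1)/6=1685/1356
seg 1: a=4, c=M1/2=-2137/1356, d=(M2−M1)/(6·3)=8425/12204, b=Δ1−h1·(2M1+M2)/6=-2363/678
seg 2: a=-2, c=M2/2=524/113, d=(M3−M2)/(6·1)=-4523/1356, b=Δ2−h2·(2M2+M3)/6=7727/1356
seg 3: a=5, c=M3/2=-2427/452, d=(M4−M3)/(6·2)=809/678, b=Δ3−h3·(2M3+M4)/6=3367/678
seg 4: a=3, c=M4/2=809/452, d=(M5−M4)/(6·1)=-809/1356, b=Δ4−h4·(2M4+M5)/6=-1487/678
t_q=9/2 → seg 1, τ=3/2; S=4+-2363/678·τ+-2137/1356·τ²+8425/12204·τ³=-8837/3616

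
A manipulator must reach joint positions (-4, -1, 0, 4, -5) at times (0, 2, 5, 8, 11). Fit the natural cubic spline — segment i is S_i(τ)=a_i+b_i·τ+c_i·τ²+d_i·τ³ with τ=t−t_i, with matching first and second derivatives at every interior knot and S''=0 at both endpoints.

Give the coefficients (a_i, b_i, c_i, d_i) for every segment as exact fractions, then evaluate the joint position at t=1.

  seg 0: a=-4 b=388/207 c=0 d=-155/1656
  seg 1: a=-1 b=311/414 c=-155/276 d=1049/7452
  seg 2: a=0 b=979/828 c=146/207 d=-1627/7452
  seg 3: a=4 b=-199/414 c=-1043/828 d=1043/7452
S(1) = -1225/552

Δ: Δ0=3/2, Δ1=1/3, Δ2=4/3, Δ3=-3
row 1: diag=10, rhs=-7; c'=3/10, d'=-7/10
row 2: denom=12−3·3/10=111/10; d'=(6−3·-7/10)/(111/10)=27/37
row 3: denom=12−3·10/37=414/37; d'=(-26−3·27/37)/(414/37)=-1043/414
back: M3=-1043/414
back: M2=27/37−10/37·-1043/414=292/207
back: M1=-7/10−3/10·292/207=-155/138
M: M0=0, M1=-155/138, M2=292/207, M3=-1043/414, M4=0
seg 0: a=-4, c=M0/2=0, d=(M1−M0)/(6·2)=-155/1656, b=Δ0−h0·(2M0+M1)/6=388/207
seg 1: a=-1, c=M1/2=-155/276, d=(M2−M1)/(6·3)=1049/7452, b=Δ1−h1·(2M1+M2)/6=311/414
seg 2: a=0, c=M2/2=146/207, d=(M3−M2)/(6·3)=-1627/7452, b=Δ2−h2·(2M2+M3)/6=979/828
seg 3: a=4, c=M3/2=-1043/828, d=(M4−M3)/(6·3)=1043/7452, b=Δ3−h3·(2M3+M4)/6=-199/414
t_q=1 → seg 0, τ=1; S=-4+388/207·τ+0·τ²+-155/1656·τ³=-1225/552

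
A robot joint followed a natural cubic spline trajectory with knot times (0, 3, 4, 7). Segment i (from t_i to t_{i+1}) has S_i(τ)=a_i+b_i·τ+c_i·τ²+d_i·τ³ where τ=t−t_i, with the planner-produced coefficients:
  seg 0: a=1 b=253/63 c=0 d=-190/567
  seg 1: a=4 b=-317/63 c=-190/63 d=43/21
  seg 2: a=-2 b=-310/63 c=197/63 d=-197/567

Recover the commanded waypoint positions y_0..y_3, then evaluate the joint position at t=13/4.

y_0 = S_0(0) = a_0 = 1
y_1 = S_1(0) = a_1 = 4
y_2 = S_2(0) = a_2 = -2
y_3 = S_2(3) = 2
t_q=13/4 is in segment 1 (τ=1/4); S_1(τ)=3475/1344

y_0=1 y_1=4 y_2=-2 y_3=2
S(13/4) = 3475/1344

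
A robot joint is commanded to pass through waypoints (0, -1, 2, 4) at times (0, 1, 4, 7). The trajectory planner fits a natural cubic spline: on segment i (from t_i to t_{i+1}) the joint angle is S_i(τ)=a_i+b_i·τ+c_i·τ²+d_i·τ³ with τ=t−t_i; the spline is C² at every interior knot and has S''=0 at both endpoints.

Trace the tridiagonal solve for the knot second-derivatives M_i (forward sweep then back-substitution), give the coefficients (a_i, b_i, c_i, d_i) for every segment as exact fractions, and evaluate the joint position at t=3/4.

  seg 0: a=0 b=-112/87 c=0 d=25/87
  seg 1: a=-1 b=-37/87 c=25/29 d=-101/783
  seg 2: a=2 b=110/87 c=-26/87 d=26/783
S(3/4) = -1567/1856

Δ: Δ0=-1, Δ1=1, Δ2=2/3
row 1: diag=8, rhs=12; c'=3/8, d'=3/2
row 2: denom=12−3·3/8=87/8; d'=(-2−3·3/2)/(87/8)=-52/87
back: M2=-52/87
back: M1=3/2−3/8·-52/87=50/29
M: M0=0, M1=50/29, M2=-52/87, M3=0
seg 0: a=0, c=M0/2=0, d=(M1−M0)/(6·1)=25/87, b=Δ0−h0·(2M0+M1)/6=-112/87
seg 1: a=-1, c=M1/2=25/29, d=(M2−M1)/(6·3)=-101/783, b=Δ1−h1·(2M1+M2)/6=-37/87
seg 2: a=2, c=M2/2=-26/87, d=(M3−M2)/(6·3)=26/783, b=Δ2−h2·(2M2+M3)/6=110/87
t_q=3/4 → seg 0, τ=3/4; S=0+-112/87·τ+0·τ²+25/87·τ³=-1567/1856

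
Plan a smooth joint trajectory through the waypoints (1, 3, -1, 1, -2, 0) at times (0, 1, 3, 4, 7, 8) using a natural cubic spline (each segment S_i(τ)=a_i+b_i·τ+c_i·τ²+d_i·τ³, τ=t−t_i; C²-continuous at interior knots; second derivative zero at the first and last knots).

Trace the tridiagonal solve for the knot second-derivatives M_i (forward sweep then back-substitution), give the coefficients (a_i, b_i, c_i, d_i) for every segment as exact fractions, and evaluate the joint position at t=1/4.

Δ: Δ0=2, Δ1=-2, Δ2=2, Δ3=-1, Δ4=2
row 1: diag=6, rhs=-24; c'=1/3, d'=-4
row 2: denom=6−2·1/3=16/3; d'=(24−2·-4)/(16/3)=6
row 3: denom=8−1·3/16=125/16; d'=(-18−1·6)/(125/16)=-384/125
row 4: denom=8−3·48/125=856/125; d'=(18−3·-384/125)/(856/125)=1701/428
back: M4=1701/428
back: M3=-384/125−48/125·1701/428=-492/107
back: M2=6−3/16·-492/107=2937/428
back: M1=-4−1/3·2937/428=-2691/428
M: M0=0, M1=-2691/428, M2=2937/428, M3=-492/107, M4=1701/428, M5=0
seg 0: a=1, c=M0/2=0, d=(M1−M0)/(6·1)=-897/856, b=Δ0−h0·(2M0+M1)/6=2609/856
seg 1: a=3, c=M1/2=-2691/856, d=(M2−M1)/(6·2)=469/428, b=Δ1−h1·(2M1+M2)/6=-41/428
seg 2: a=-1, c=M2/2=2937/856, d=(M3−M2)/(6·1)=-1635/856, b=Δ2−h2·(2M2+M3)/6=205/428
seg 3: a=1, c=M3/2=-246/107, d=(M4−M3)/(6·3)=1223/2568, b=Δ3−h3·(2M3+M4)/6=1379/856
seg 4: a=-2, c=M4/2=1701/856, d=(M5−M4)/(6·1)=-567/856, b=Δ4−h4·(2M4+M5)/6=289/428
t_q=1/4 → seg 0, τ=1/4; S=1+2609/856·τ+0·τ²+-897/856·τ³=95631/54784

  seg 0: a=1 b=2609/856 c=0 d=-897/856
  seg 1: a=3 b=-41/428 c=-2691/856 d=469/428
  seg 2: a=-1 b=205/428 c=2937/856 d=-1635/856
  seg 3: a=1 b=1379/856 c=-246/107 d=1223/2568
  seg 4: a=-2 b=289/428 c=1701/856 d=-567/856
S(1/4) = 95631/54784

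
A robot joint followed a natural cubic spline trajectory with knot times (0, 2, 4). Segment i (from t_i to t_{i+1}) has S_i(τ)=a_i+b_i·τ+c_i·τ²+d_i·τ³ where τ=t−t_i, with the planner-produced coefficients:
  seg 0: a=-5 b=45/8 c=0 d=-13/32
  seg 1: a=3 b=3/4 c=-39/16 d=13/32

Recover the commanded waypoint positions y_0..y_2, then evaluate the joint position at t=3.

y_0=-5 y_1=3 y_2=-2
S(3) = 55/32

y_0 = S_0(0) = a_0 = -5
y_1 = S_1(0) = a_1 = 3
y_2 = S_1(2) = -2
t_q=3 is in segment 1 (τ=1); S_1(τ)=55/32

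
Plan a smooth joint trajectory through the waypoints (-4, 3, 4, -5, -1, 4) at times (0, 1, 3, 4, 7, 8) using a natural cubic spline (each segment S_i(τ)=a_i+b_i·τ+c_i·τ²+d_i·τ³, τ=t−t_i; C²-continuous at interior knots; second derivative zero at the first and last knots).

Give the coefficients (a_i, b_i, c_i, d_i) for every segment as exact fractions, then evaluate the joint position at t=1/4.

Δ: Δ0=7, Δ1=1/2, Δ2=-9, Δ3=4/3, Δ4=5
row 1: diag=6, rhs=-39; c'=1/3, d'=-13/2
row 2: denom=6−2·1/3=16/3; d'=(-57−2·-13/2)/(16/3)=-33/4
row 3: denom=8−1·3/16=125/16; d'=(62−1·-33/4)/(125/16)=1124/125
row 4: denom=8−3·48/125=856/125; d'=(22−3·1124/125)/(856/125)=-311/428
back: M4=-311/428
back: M3=1124/125−48/125·-311/428=992/107
back: M2=-33/4−3/16·992/107=-4275/428
back: M1=-13/2−1/3·-4275/428=-1357/428
M: M0=0, M1=-1357/428, M2=-4275/428, M3=992/107, M4=-311/428, M5=0
seg 0: a=-4, c=M0/2=0, d=(M1−M0)/(6·1)=-1357/2568, b=Δ0−h0·(2M0+M1)/6=19333/2568
seg 1: a=3, c=M1/2=-1357/856, d=(M2−M1)/(6·2)=-1459/2568, b=Δ1−h1·(2M1+M2)/6=7631/1284
seg 2: a=4, c=M2/2=-4275/856, d=(M3−M2)/(6·1)=8243/2568, b=Δ2−h2·(2M2+M3)/6=-9265/1284
seg 3: a=-5, c=M3/2=496/107, d=(M4−M3)/(6·3)=-4279/7704, b=Δ3−h3·(2M3+M4)/6=-19451/2568
seg 4: a=-1, c=M4/2=-311/856, d=(M5−M4)/(6·1)=311/2568, b=Δ4−h4·(2M4+M5)/6=6731/1284
t_q=1/4 → seg 0, τ=1/4; S=-4+19333/2568·τ+0·τ²+-1357/2568·τ³=-116479/54784

  seg 0: a=-4 b=19333/2568 c=0 d=-1357/2568
  seg 1: a=3 b=7631/1284 c=-1357/856 d=-1459/2568
  seg 2: a=4 b=-9265/1284 c=-4275/856 d=8243/2568
  seg 3: a=-5 b=-19451/2568 c=496/107 d=-4279/7704
  seg 4: a=-1 b=6731/1284 c=-311/856 d=311/2568
S(1/4) = -116479/54784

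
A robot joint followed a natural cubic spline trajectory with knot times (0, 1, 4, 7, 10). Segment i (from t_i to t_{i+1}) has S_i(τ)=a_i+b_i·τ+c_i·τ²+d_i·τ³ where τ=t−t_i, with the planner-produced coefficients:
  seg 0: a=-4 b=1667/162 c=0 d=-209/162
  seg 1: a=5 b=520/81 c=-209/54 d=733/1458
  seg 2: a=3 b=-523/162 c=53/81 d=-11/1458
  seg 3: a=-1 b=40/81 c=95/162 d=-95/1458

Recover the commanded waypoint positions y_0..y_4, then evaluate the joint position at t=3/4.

y_0 = S_0(0) = a_0 = -4
y_1 = S_1(0) = a_1 = 5
y_2 = S_2(0) = a_2 = 3
y_3 = S_3(0) = a_3 = -1
y_4 = S_3(3) = 4
t_q=3/4 is in segment 0 (τ=3/4); S_0(τ)=10967/3456

y_0=-4 y_1=5 y_2=3 y_3=-1 y_4=4
S(3/4) = 10967/3456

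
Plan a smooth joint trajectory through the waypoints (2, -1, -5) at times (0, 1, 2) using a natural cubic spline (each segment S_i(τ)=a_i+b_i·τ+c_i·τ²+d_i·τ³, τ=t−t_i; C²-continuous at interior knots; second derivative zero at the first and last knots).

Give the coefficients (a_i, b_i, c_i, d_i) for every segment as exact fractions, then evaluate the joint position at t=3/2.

Δ: Δ0=-3, Δ1=-4
row 1: diag=4, rhs=-6; c'=1/4, d'=-3/2
back: M1=-3/2
M: M0=0, M1=-3/2, M2=0
seg 0: a=2, c=M0/2=0, d=(M1−M0)/(6·1)=-1/4, b=Δ0−h0·(2M0+M1)/6=-11/4
seg 1: a=-1, c=M1/2=-3/4, d=(M2−M1)/(6·1)=1/4, b=Δ1−h1·(2M1+M2)/6=-7/2
t_q=3/2 → seg 1, τ=1/2; S=-1+-7/2·τ+-3/4·τ²+1/4·τ³=-93/32

  seg 0: a=2 b=-11/4 c=0 d=-1/4
  seg 1: a=-1 b=-7/2 c=-3/4 d=1/4
S(3/2) = -93/32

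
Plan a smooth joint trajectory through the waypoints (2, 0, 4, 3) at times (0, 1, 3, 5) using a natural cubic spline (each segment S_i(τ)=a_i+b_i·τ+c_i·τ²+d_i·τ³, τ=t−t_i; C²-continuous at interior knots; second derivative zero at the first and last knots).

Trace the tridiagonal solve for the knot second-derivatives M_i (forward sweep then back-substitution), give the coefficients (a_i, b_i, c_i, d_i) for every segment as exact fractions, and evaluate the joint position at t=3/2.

Δ: Δ0=-2, Δ1=2, Δ2=-1/2
row 1: diag=6, rhs=24; c'=1/3, d'=4
row 2: denom=8−2·1/3=22/3; d'=(-15−2·4)/(22/3)=-69/22
back: M2=-69/22
back: M1=4−1/3·-69/22=111/22
M: M0=0, M1=111/22, M2=-69/22, M3=0
seg 0: a=2, c=M0/2=0, d=(M1−M0)/(6·1)=37/44, b=Δ0−h0·(2M0+M1)/6=-125/44
seg 1: a=0, c=M1/2=111/44, d=(M2−M1)/(6·2)=-15/22, b=Δ1−h1·(2M1+M2)/6=-7/22
seg 2: a=4, c=M2/2=-69/44, d=(M3−M2)/(6·2)=23/88, b=Δ2−h2·(2M2+M3)/6=35/22
t_q=3/2 → seg 1, τ=1/2; S=0+-7/22·τ+111/44·τ²+-15/22·τ³=17/44

  seg 0: a=2 b=-125/44 c=0 d=37/44
  seg 1: a=0 b=-7/22 c=111/44 d=-15/22
  seg 2: a=4 b=35/22 c=-69/44 d=23/88
S(3/2) = 17/44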